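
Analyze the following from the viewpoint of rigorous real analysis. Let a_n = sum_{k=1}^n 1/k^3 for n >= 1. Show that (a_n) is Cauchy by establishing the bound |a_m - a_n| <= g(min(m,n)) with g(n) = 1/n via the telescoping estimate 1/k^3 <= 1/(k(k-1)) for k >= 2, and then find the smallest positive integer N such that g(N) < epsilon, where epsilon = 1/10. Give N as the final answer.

For m > n >= 1: |a_m - a_n| = sum_{k=n+1}^m 1/k^3.
Use 1/k^3 <= 1/(k(k-1)) = 1/(k-1) - 1/k for k >= 2 (which holds since k^3 >= k^2 >= k(k-1) for k >= 2):
sum_{k=n+1}^m 1/k^3 <= sum_{k=n+1}^m (1/(k-1) - 1/k) = 1/n - 1/m <= 1/n.
By symmetry the same bound holds with n,m swapped, so |a_m - a_n| <= 1/min(m,n) = g(min(m,n)). Since g(n) -> 0, (a_n) is Cauchy.
Now solve g(N) < 1/10: 1/N < 1/10 <=> N > 1/(1/10) = 10.
The smallest integer strictly greater than 10 is N = 11.
Check: g(11) = 1/11 < 1/10; g(10) = 1/10 >= 1/10. So N = 11.

11


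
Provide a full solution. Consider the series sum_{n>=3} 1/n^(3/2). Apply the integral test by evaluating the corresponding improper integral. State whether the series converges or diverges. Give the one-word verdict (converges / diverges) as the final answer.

Let f(x) = x^(-3/2). Then f is positive, continuous, and decreasing on [3, infinity), so the integral test applies.
Compute the improper integral int_{3}^infinity f(x) dx:
  antiderivative F(x) = -2/sqrt(x).
  As x -> infinity, F(x) -> 0 (since p = 3/2 > 1).
  So int = F(infinity) - F(3) = 0 - (-2*sqrt(3)/3) = 2*sqrt(3)/3.
  Finite, so by the integral test, the series converges.

converges


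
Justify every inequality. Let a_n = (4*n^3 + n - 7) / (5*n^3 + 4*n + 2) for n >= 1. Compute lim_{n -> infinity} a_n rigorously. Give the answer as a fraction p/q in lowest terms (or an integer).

Divide numerator and denominator by n^3, the highest power:
numerator / n^3 = 4 + n^(-2) - 7/n^3
denominator / n^3 = 5 + 4/n^2 + 2/n^3
As n -> infinity, all terms of the form c/n^k (k >= 1) tend to 0.
So numerator / n^3 -> 4 and denominator / n^3 -> 5.
Therefore lim a_n = 4/5.

4/5


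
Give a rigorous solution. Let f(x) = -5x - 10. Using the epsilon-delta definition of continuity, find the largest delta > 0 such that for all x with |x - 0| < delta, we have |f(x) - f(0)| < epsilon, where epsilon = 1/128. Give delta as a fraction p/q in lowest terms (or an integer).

We compute f(0) = -5*(0) - 10 = -10.
|f(x) - f(0)| = |-5x - 10 - (-10)| = |-5(x - 0)| = 5|x - 0|.
We need 5|x - 0| < 1/128, i.e. |x - 0| < 1/128 / 5 = 1/640.
So any delta <= 1/640 works. Conversely, if delta > 1/640, then x = 0 + 1/640 satisfies |x - 0| = 1/640 < delta but |f(x) - f(0)| = 5 * 1/640 = 1/128, which is not < 1/128; so no larger delta works.
Hence the largest such delta is 1/640.

1/640


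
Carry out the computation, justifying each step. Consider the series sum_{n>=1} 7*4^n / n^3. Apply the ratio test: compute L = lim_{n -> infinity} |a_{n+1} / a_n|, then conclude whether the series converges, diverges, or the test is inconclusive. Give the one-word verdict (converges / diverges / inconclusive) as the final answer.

Let a_n denote the general term. Form the ratio a_{n+1}/a_n and simplify:
a_{n+1}/a_n = 4*n^3/(n + 1)^3
Take the limit as n -> infinity: L = 4.
Since L = 4 > 1 (or L = infinity), the ratio test implies the series diverges.

diverges


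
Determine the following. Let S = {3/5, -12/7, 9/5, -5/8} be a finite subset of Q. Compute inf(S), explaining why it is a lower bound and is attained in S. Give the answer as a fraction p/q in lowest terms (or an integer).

S is finite, so inf(S) = min(S).
Sorted increasing:
-12/7, -5/8, 3/5, 9/5
The extremum is -12/7.
For every x in S, x >= -12/7. And -12/7 is in S, so it is attained.
Therefore inf(S) = -12/7.

-12/7


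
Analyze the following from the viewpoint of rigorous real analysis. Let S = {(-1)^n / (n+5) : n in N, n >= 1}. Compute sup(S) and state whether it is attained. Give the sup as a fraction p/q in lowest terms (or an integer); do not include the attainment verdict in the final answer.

Analysis:
- Values: -1/6, 1/7, -1/8, 1/9, -1/10, ...
- Positive terms (even n): 1/(2+5), 1/(4+5), ... decreasing -> max = 1/7 (n=2).
- Negative terms (odd n): -1/(1+5), -1/(3+5), ... increasing -> min = -1/6 (n=1).
- So sup = 1/7 (attained at n=2); inf = -1/6 (attained at n=1).
Conclusion: sup(S) = 1/7, attained in S.

1/7


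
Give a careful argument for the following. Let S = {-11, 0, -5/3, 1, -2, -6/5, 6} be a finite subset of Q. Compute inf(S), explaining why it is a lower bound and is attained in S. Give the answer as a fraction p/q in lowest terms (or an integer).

S is finite, so inf(S) = min(S).
Sorted increasing:
-11, -2, -5/3, -6/5, 0, 1, 6
The extremum is -11.
For every x in S, x >= -11. And -11 is in S, so it is attained.
Therefore inf(S) = -11.

-11


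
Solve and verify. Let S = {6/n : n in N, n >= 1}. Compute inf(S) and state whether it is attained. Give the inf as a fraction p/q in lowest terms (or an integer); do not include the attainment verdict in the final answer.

Analysis:
- Values: 6, 3, 2, 3/2, ... strictly decreasing.
- The maximum is 6 (n=1); sup = 6 (attained).
- The set is bounded below by 0; 6/n -> 0 so 0 is the greatest lower bound.
- 0 is not in the set, so inf = 0 is not attained.
Conclusion: inf(S) = 0, not attained in S.

0


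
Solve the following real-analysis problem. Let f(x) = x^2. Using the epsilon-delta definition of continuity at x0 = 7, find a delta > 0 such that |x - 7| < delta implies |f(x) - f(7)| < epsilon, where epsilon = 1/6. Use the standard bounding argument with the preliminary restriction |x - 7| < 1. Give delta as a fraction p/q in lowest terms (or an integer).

Factor: |x^2 - (7)^2| = |x - 7| * |x + 7|.
Impose |x - 7| < 1 first. Then |x + 7| = |(x - 7) + 2*(7)| <= |x - 7| + 2*|7| < 1 + 14 = 15.
So |x^2 - (7)^2| < delta * 15.
We need delta * 15 <= 1/6, i.e. delta <= 1/6/15 = 1/90.
Since 1/90 < 1, this is tighter than 1; take delta = 1/90.
So delta = 1/90 works.

1/90


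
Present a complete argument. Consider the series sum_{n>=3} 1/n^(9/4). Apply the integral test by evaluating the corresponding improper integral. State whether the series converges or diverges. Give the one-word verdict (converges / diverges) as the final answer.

Let f(x) = x^(-9/4). Then f is positive, continuous, and decreasing on [3, infinity), so the integral test applies.
Compute the improper integral int_{3}^infinity f(x) dx:
  antiderivative F(x) = -4/(5*x^(5/4)).
  As x -> infinity, F(x) -> 0 (since p = 9/4 > 1).
  So int = F(infinity) - F(3) = 0 - (-4*3^(3/4)/45) = 4*3^(3/4)/45.
  Finite, so by the integral test, the series converges.

converges


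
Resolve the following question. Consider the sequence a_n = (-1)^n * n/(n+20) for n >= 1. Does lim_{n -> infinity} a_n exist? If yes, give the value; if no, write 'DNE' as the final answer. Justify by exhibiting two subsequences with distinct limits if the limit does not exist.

Examine the behaviour of a_n along subsequences.
a_{2k} = 2k/(2k+20) -> 1. a_{2k+1} = -(2k+1)/(2k+21) -> -1.
Since these two subsequential limits are 1 and -1, distinct, the full sequence cannot converge (a convergent sequence has all subsequences tending to the same limit). So lim a_n does not exist.

DNE


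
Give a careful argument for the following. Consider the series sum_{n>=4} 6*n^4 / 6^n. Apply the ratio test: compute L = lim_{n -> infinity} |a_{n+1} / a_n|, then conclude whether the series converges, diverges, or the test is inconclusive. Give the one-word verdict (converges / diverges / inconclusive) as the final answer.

Let a_n denote the general term. Form the ratio a_{n+1}/a_n and simplify:
a_{n+1}/a_n = (n + 1)^4/(6*n^4)
Take the limit as n -> infinity: L = 1/6.
Since L = 1/6 < 1, the ratio test implies the series converges.

converges


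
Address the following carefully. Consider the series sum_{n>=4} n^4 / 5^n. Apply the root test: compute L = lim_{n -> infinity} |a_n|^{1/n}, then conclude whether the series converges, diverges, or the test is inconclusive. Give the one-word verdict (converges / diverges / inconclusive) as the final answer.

Let a_n denote the general term. Form |a_n|^(1/n) and simplify:
|a_n|^(1/n) = n^(4/n)/5
Take the limit as n -> infinity: L = 1/5.
Since L = 1/5 < 1, the root test implies convergence.

converges


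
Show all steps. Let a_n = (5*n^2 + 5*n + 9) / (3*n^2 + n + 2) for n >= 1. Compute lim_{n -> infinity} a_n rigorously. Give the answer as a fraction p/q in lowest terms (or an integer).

Divide numerator and denominator by n^2, the highest power:
numerator / n^2 = 5 + 5/n + 9/n^2
denominator / n^2 = 3 + 1/n + 2/n^2
As n -> infinity, all terms of the form c/n^k (k >= 1) tend to 0.
So numerator / n^2 -> 5 and denominator / n^2 -> 3.
Therefore lim a_n = 5/3.

5/3


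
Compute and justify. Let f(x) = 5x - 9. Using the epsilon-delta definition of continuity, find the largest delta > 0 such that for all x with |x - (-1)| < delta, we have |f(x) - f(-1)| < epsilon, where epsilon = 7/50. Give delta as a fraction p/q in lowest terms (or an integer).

We compute f(-1) = 5*(-1) - 9 = -14.
|f(x) - f(-1)| = |5x - 9 - (-14)| = |5(x - (-1))| = 5|x - (-1)|.
We need 5|x - (-1)| < 7/50, i.e. |x - (-1)| < 7/50 / 5 = 7/250.
So any delta <= 7/250 works. Conversely, if delta > 7/250, then x = -1 + 7/250 satisfies |x - (-1)| = 7/250 < delta but |f(x) - f(-1)| = 5 * 7/250 = 7/50, which is not < 7/50; so no larger delta works.
Hence the largest such delta is 7/250.

7/250


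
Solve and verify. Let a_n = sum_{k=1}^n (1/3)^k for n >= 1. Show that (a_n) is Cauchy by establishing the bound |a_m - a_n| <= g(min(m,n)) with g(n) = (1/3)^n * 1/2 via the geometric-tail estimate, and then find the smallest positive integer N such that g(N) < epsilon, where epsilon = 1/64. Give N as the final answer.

For m > n >= 1: |a_m - a_n| = sum_{k=n+1}^m (1/3)^k < sum_{k=n+1}^infinity (1/3)^k = (1/3)^(n+1) / (1 - 1/3) = (1/3)^n * (1/3) * (3/2) = (1/3)^n * 1/2.
So g(n) = (1/3)^n / 2. Since g(n) -> 0, (a_n) is Cauchy.
Now solve g(N) < 1/64: (1/3)^N / 2 < 1/64 <=> 3^N > 1 / (2 * 1/64) = 32.
Check powers of 3: 3^3 = 27 <= 32, 3^4 = 81 > 32.
So the smallest such N is 4. Check: g(4) = 1/(2 * 81) = 1/162 < 1/64.

4


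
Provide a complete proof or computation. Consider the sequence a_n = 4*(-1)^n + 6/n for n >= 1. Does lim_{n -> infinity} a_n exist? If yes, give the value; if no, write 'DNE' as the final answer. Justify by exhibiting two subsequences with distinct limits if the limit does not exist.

Examine the behaviour of a_n along subsequences.
a_{2k} = 4 + 6/(2k) -> 4. a_{2k+1} = -4 + 6/(2k+1) -> -4.
Since these two subsequential limits are 4 and -4, distinct, the full sequence cannot converge (a convergent sequence has all subsequences tending to the same limit). So lim a_n does not exist.

DNE


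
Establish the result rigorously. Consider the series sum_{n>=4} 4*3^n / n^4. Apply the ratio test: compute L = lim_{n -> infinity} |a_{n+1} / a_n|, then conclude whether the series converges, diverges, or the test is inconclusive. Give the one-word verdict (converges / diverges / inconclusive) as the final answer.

Let a_n denote the general term. Form the ratio a_{n+1}/a_n and simplify:
a_{n+1}/a_n = 3*n^4/(n + 1)^4
Take the limit as n -> infinity: L = 3.
Since L = 3 > 1 (or L = infinity), the ratio test implies the series diverges.

diverges


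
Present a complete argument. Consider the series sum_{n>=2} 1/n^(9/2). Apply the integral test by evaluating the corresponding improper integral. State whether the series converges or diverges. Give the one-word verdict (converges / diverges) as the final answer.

Let f(x) = x^(-9/2). Then f is positive, continuous, and decreasing on [2, infinity), so the integral test applies.
Compute the improper integral int_{2}^infinity f(x) dx:
  antiderivative F(x) = -2/(7*x^(7/2)).
  As x -> infinity, F(x) -> 0 (since p = 9/2 > 1).
  So int = F(infinity) - F(2) = 0 - (-sqrt(2)/56) = sqrt(2)/56.
  Finite, so by the integral test, the series converges.

converges


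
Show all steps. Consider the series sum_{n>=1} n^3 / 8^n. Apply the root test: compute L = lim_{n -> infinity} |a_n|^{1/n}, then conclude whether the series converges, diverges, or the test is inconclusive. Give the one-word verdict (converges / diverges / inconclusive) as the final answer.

Let a_n denote the general term. Form |a_n|^(1/n) and simplify:
|a_n|^(1/n) = n^(3/n)/8
Take the limit as n -> infinity: L = 1/8.
Since L = 1/8 < 1, the root test implies convergence.

converges


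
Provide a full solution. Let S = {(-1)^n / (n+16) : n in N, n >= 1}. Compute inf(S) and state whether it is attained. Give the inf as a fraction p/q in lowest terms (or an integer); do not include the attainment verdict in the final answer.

Analysis:
- Values: -1/17, 1/18, -1/19, 1/20, -1/21, ...
- Positive terms (even n): 1/(2+16), 1/(4+16), ... decreasing -> max = 1/18 (n=2).
- Negative terms (odd n): -1/(1+16), -1/(3+16), ... increasing -> min = -1/17 (n=1).
- So sup = 1/18 (attained at n=2); inf = -1/17 (attained at n=1).
Conclusion: inf(S) = -1/17, attained in S.

-1/17


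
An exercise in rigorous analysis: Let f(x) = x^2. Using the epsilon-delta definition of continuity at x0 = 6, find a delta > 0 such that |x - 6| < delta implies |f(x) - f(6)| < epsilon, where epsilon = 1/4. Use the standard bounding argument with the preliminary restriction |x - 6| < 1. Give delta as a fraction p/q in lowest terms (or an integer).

Factor: |x^2 - (6)^2| = |x - 6| * |x + 6|.
Impose |x - 6| < 1 first. Then |x + 6| = |(x - 6) + 2*(6)| <= |x - 6| + 2*|6| < 1 + 12 = 13.
So |x^2 - (6)^2| < delta * 13.
We need delta * 13 <= 1/4, i.e. delta <= 1/4/13 = 1/52.
Since 1/52 < 1, this is tighter than 1; take delta = 1/52.
So delta = 1/52 works.

1/52


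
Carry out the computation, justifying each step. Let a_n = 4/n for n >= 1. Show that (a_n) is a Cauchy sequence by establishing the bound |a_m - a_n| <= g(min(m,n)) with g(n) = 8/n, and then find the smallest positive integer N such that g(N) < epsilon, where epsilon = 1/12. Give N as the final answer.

For any m, n >= 1, by the triangle inequality:
|a_m - a_n| = |4/m - 4/n| <= 4*1/m + 4*1/n <= 8/min(m,n).
So g(n) = 8/n bounds the Cauchy difference. Since g(n) -> 0, (a_n) is Cauchy.
Now solve g(N) < 1/12: 8/N < 1/12 <=> N > 8 / (1/12) = 96.
The smallest integer strictly greater than 96 is N = 97.
Check: g(97) = 8/97 = 8/97 < 1/12; g(96) = 1/12 >= 1/12. So N = 97.

97


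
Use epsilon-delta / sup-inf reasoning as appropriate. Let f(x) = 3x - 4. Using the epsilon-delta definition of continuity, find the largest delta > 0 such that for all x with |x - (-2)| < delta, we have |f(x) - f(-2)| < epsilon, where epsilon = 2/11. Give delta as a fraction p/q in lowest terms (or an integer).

We compute f(-2) = 3*(-2) - 4 = -10.
|f(x) - f(-2)| = |3x - 4 - (-10)| = |3(x - (-2))| = 3|x - (-2)|.
We need 3|x - (-2)| < 2/11, i.e. |x - (-2)| < 2/11 / 3 = 2/33.
So any delta <= 2/33 works. Conversely, if delta > 2/33, then x = -2 + 2/33 satisfies |x - (-2)| = 2/33 < delta but |f(x) - f(-2)| = 3 * 2/33 = 2/11, which is not < 2/11; so no larger delta works.
Hence the largest such delta is 2/33.

2/33


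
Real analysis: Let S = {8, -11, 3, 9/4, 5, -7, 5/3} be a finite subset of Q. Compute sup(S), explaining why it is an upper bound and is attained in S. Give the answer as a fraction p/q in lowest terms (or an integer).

S is finite, so sup(S) = max(S).
Sorted decreasing:
8, 5, 3, 9/4, 5/3, -7, -11
The extremum is 8.
For every x in S, x <= 8. And 8 is in S, so it is attained.
Therefore sup(S) = 8.

8


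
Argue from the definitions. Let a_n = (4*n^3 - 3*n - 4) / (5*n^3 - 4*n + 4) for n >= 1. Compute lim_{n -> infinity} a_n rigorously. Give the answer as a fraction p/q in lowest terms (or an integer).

Divide numerator and denominator by n^3, the highest power:
numerator / n^3 = 4 - 3/n^2 - 4/n^3
denominator / n^3 = 5 - 4/n^2 + 4/n^3
As n -> infinity, all terms of the form c/n^k (k >= 1) tend to 0.
So numerator / n^3 -> 4 and denominator / n^3 -> 5.
Therefore lim a_n = 4/5.

4/5


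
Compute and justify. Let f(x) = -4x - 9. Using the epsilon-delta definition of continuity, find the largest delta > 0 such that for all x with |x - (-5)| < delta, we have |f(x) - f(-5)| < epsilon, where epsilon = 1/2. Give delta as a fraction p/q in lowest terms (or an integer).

We compute f(-5) = -4*(-5) - 9 = 11.
|f(x) - f(-5)| = |-4x - 9 - (11)| = |-4(x - (-5))| = 4|x - (-5)|.
We need 4|x - (-5)| < 1/2, i.e. |x - (-5)| < 1/2 / 4 = 1/8.
So any delta <= 1/8 works. Conversely, if delta > 1/8, then x = -5 + 1/8 satisfies |x - (-5)| = 1/8 < delta but |f(x) - f(-5)| = 4 * 1/8 = 1/2, which is not < 1/2; so no larger delta works.
Hence the largest such delta is 1/8.

1/8


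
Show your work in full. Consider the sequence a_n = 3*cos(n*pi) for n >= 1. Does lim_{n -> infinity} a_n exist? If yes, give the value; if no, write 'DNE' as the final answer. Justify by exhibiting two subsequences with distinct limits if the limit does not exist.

Examine the behaviour of a_n along subsequences.
cos(n*pi) = (-1)^n, so a_n = 3*(-1)^n. a_{2k} = 3 -> 3. a_{2k+1} = -3 -> -3.
Since these two subsequential limits are 3 and -3, distinct, the full sequence cannot converge (a convergent sequence has all subsequences tending to the same limit). So lim a_n does not exist.

DNE


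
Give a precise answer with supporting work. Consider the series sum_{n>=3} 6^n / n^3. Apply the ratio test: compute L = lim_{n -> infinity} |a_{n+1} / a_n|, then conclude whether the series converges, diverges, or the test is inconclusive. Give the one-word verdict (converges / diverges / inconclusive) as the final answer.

Let a_n denote the general term. Form the ratio a_{n+1}/a_n and simplify:
a_{n+1}/a_n = 6*n^3/(n + 1)^3
Take the limit as n -> infinity: L = 6.
Since L = 6 > 1 (or L = infinity), the ratio test implies the series diverges.

diverges


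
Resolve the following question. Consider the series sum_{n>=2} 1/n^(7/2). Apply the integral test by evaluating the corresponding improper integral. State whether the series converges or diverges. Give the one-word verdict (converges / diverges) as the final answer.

Let f(x) = x^(-7/2). Then f is positive, continuous, and decreasing on [2, infinity), so the integral test applies.
Compute the improper integral int_{2}^infinity f(x) dx:
  antiderivative F(x) = -2/(5*x^(5/2)).
  As x -> infinity, F(x) -> 0 (since p = 7/2 > 1).
  So int = F(infinity) - F(2) = 0 - (-sqrt(2)/20) = sqrt(2)/20.
  Finite, so by the integral test, the series converges.

converges


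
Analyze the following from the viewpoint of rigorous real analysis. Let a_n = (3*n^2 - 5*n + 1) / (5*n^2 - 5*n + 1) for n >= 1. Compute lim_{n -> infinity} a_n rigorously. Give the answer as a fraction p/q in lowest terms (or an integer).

Divide numerator and denominator by n^2, the highest power:
numerator / n^2 = 3 - 5/n + n^(-2)
denominator / n^2 = 5 - 5/n + n^(-2)
As n -> infinity, all terms of the form c/n^k (k >= 1) tend to 0.
So numerator / n^2 -> 3 and denominator / n^2 -> 5.
Therefore lim a_n = 3/5.

3/5


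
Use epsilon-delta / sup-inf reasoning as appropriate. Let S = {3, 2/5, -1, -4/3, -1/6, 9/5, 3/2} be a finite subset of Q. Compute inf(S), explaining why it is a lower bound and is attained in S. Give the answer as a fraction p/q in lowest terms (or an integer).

S is finite, so inf(S) = min(S).
Sorted increasing:
-4/3, -1, -1/6, 2/5, 3/2, 9/5, 3
The extremum is -4/3.
For every x in S, x >= -4/3. And -4/3 is in S, so it is attained.
Therefore inf(S) = -4/3.

-4/3


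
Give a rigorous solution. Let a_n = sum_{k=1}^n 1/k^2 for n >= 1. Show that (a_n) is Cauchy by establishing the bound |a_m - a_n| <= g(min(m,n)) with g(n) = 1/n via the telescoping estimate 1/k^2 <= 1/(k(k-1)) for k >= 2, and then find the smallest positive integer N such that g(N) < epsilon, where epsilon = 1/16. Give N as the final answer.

For m > n >= 1: |a_m - a_n| = sum_{k=n+1}^m 1/k^2.
Use 1/k^2 <= 1/(k(k-1)) = 1/(k-1) - 1/k for k >= 2:
sum_{k=n+1}^m 1/k^2 <= sum_{k=n+1}^m (1/(k-1) - 1/k) = 1/n - 1/m <= 1/n.
By symmetry the same bound holds with n,m swapped, so |a_m - a_n| <= 1/min(m,n) = g(min(m,n)). Since g(n) -> 0, (a_n) is Cauchy.
Now solve g(N) < 1/16: 1/N < 1/16 <=> N > 1/(1/16) = 16.
The smallest integer strictly greater than 16 is N = 17.
Check: g(17) = 1/17 < 1/16; g(16) = 1/16 >= 1/16. So N = 17.

17


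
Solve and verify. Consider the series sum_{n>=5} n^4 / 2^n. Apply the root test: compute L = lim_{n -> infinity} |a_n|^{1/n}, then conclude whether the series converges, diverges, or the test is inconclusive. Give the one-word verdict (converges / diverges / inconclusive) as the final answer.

Let a_n denote the general term. Form |a_n|^(1/n) and simplify:
|a_n|^(1/n) = n^(4/n)/2
Take the limit as n -> infinity: L = 1/2.
Since L = 1/2 < 1, the root test implies convergence.

converges


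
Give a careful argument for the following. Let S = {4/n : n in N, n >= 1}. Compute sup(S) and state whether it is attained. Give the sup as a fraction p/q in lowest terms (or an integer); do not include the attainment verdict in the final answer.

Analysis:
- Values: 4, 2, 4/3, 1, ... strictly decreasing.
- The maximum is 4 (n=1); sup = 4 (attained).
- The set is bounded below by 0; 4/n -> 0 so 0 is the greatest lower bound.
- 0 is not in the set, so inf = 0 is not attained.
Conclusion: sup(S) = 4, attained in S.

4


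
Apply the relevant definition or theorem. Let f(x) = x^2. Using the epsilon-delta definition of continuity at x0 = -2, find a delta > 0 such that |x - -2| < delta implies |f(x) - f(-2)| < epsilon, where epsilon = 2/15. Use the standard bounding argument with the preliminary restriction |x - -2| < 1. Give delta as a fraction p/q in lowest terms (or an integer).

Factor: |x^2 - (-2)^2| = |x - -2| * |x + -2|.
Impose |x - -2| < 1 first. Then |x + -2| = |(x - -2) + 2*(-2)| <= |x - -2| + 2*|-2| < 1 + 4 = 5.
So |x^2 - (-2)^2| < delta * 5.
We need delta * 5 <= 2/15, i.e. delta <= 2/15/5 = 2/75.
Since 2/75 < 1, this is tighter than 1; take delta = 2/75.
So delta = 2/75 works.

2/75


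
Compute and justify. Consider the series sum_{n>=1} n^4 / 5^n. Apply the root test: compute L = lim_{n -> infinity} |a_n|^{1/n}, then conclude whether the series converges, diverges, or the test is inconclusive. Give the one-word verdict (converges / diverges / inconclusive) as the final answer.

Let a_n denote the general term. Form |a_n|^(1/n) and simplify:
|a_n|^(1/n) = n^(4/n)/5
Take the limit as n -> infinity: L = 1/5.
Since L = 1/5 < 1, the root test implies convergence.

converges


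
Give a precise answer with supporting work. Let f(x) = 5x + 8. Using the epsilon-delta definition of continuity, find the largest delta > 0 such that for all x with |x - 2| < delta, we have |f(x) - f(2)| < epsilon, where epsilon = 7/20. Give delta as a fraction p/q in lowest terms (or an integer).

We compute f(2) = 5*(2) + 8 = 18.
|f(x) - f(2)| = |5x + 8 - (18)| = |5(x - 2)| = 5|x - 2|.
We need 5|x - 2| < 7/20, i.e. |x - 2| < 7/20 / 5 = 7/100.
So any delta <= 7/100 works. Conversely, if delta > 7/100, then x = 2 + 7/100 satisfies |x - 2| = 7/100 < delta but |f(x) - f(2)| = 5 * 7/100 = 7/20, which is not < 7/20; so no larger delta works.
Hence the largest such delta is 7/100.

7/100


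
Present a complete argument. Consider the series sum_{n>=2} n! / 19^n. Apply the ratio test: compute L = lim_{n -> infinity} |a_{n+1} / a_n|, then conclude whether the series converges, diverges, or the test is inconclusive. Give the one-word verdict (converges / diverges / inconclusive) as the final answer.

Let a_n denote the general term. Form the ratio a_{n+1}/a_n and simplify:
a_{n+1}/a_n = n/19 + 1/19
Take the limit as n -> infinity: L = infinity.
Since L = infinity > 1 (or L = infinity), the ratio test implies the series diverges.

diverges


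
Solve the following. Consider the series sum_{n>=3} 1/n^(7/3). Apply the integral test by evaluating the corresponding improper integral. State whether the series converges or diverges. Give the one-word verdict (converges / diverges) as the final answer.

Let f(x) = x^(-7/3). Then f is positive, continuous, and decreasing on [3, infinity), so the integral test applies.
Compute the improper integral int_{3}^infinity f(x) dx:
  antiderivative F(x) = -3/(4*x^(4/3)).
  As x -> infinity, F(x) -> 0 (since p = 7/3 > 1).
  So int = F(infinity) - F(3) = 0 - (-3^(2/3)/12) = 3^(2/3)/12.
  Finite, so by the integral test, the series converges.

converges


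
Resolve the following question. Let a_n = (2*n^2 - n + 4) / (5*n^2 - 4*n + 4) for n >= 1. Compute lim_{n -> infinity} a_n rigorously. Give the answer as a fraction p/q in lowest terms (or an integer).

Divide numerator and denominator by n^2, the highest power:
numerator / n^2 = 2 - 1/n + 4/n^2
denominator / n^2 = 5 - 4/n + 4/n^2
As n -> infinity, all terms of the form c/n^k (k >= 1) tend to 0.
So numerator / n^2 -> 2 and denominator / n^2 -> 5.
Therefore lim a_n = 2/5.

2/5


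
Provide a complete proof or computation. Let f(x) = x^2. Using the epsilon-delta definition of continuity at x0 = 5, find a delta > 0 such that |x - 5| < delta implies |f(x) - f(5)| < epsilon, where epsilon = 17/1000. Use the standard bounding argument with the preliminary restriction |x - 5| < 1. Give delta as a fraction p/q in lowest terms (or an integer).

Factor: |x^2 - (5)^2| = |x - 5| * |x + 5|.
Impose |x - 5| < 1 first. Then |x + 5| = |(x - 5) + 2*(5)| <= |x - 5| + 2*|5| < 1 + 10 = 11.
So |x^2 - (5)^2| < delta * 11.
We need delta * 11 <= 17/1000, i.e. delta <= 17/1000/11 = 17/11000.
Since 17/11000 < 1, this is tighter than 1; take delta = 17/11000.
So delta = 17/11000 works.

17/11000


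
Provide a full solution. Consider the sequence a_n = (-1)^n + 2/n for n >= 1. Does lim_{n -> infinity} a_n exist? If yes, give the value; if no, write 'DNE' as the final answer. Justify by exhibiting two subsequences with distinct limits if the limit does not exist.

Examine the behaviour of a_n along subsequences.
a_{2k} = 1 + 2/(2k) -> 1. a_{2k+1} = -1 + 2/(2k+1) -> -1.
Since these two subsequential limits are 1 and -1, distinct, the full sequence cannot converge (a convergent sequence has all subsequences tending to the same limit). So lim a_n does not exist.

DNE


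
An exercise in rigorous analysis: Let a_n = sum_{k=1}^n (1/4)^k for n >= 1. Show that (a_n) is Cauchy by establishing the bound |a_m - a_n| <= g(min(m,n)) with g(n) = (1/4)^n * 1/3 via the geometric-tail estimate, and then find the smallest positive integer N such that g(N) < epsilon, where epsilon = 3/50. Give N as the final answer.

For m > n >= 1: |a_m - a_n| = sum_{k=n+1}^m (1/4)^k < sum_{k=n+1}^infinity (1/4)^k = (1/4)^(n+1) / (1 - 1/4) = (1/4)^n * (1/4) * (4/3) = (1/4)^n * 1/3.
So g(n) = (1/4)^n / 3. Since g(n) -> 0, (a_n) is Cauchy.
Now solve g(N) < 3/50: (1/4)^N / 3 < 3/50 <=> 4^N > 1 / (3 * 3/50) = 50/9.
Check powers of 4: 4^1 = 4 <= 50/9, 4^2 = 16 > 50/9.
So the smallest such N is 2. Check: g(2) = 1/(3 * 16) = 1/48 < 3/50.

2


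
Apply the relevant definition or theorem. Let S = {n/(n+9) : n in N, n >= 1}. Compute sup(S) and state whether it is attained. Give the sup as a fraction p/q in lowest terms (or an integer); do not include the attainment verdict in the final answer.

Analysis:
- Values: 1/10, 2/11, 1/4, 4/13, ... strictly increasing.
- Minimum is 1/10 (n=1); inf = 1/10 (attained).
- n/(n+9) = 1 - 9/(n+9) -> 1 from below as n -> infinity, and never equals 1.
- So sup = 1 (not attained).
Conclusion: sup(S) = 1, not attained in S.

1


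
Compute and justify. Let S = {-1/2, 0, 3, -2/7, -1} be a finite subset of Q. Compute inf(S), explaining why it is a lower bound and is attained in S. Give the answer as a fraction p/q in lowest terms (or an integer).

S is finite, so inf(S) = min(S).
Sorted increasing:
-1, -1/2, -2/7, 0, 3
The extremum is -1.
For every x in S, x >= -1. And -1 is in S, so it is attained.
Therefore inf(S) = -1.

-1


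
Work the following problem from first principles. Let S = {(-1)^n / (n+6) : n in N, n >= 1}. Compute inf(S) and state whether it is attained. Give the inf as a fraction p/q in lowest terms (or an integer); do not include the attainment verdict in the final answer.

Analysis:
- Values: -1/7, 1/8, -1/9, 1/10, -1/11, ...
- Positive terms (even n): 1/(2+6), 1/(4+6), ... decreasing -> max = 1/8 (n=2).
- Negative terms (odd n): -1/(1+6), -1/(3+6), ... increasing -> min = -1/7 (n=1).
- So sup = 1/8 (attained at n=2); inf = -1/7 (attained at n=1).
Conclusion: inf(S) = -1/7, attained in S.

-1/7


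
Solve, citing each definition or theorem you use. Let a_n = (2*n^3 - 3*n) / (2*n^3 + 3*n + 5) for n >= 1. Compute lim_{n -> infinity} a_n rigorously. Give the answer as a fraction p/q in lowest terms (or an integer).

Divide numerator and denominator by n^3, the highest power:
numerator / n^3 = 2 - 3/n^2
denominator / n^3 = 2 + 3/n^2 + 5/n^3
As n -> infinity, all terms of the form c/n^k (k >= 1) tend to 0.
So numerator / n^3 -> 2 and denominator / n^3 -> 2.
Therefore lim a_n = 1.

1


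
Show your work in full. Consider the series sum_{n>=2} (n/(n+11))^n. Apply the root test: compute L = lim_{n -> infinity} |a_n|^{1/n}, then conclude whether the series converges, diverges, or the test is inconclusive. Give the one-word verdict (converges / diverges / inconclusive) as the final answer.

Let a_n denote the general term. Form |a_n|^(1/n) and simplify:
|a_n|^(1/n) = n/(n + 11)
Take the limit as n -> infinity: L = 1.
Since L = 1, the root test is inconclusive. (In fact a_n = (n/(n+11))^n -> e^(-11) != 0, so the nth-term test shows divergence; but the root test itself gives no conclusion.)

inconclusive


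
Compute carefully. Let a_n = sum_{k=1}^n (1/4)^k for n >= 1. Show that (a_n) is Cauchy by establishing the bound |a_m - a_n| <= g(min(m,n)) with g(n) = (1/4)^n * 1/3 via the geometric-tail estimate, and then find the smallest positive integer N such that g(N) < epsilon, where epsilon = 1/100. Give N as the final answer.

For m > n >= 1: |a_m - a_n| = sum_{k=n+1}^m (1/4)^k < sum_{k=n+1}^infinity (1/4)^k = (1/4)^(n+1) / (1 - 1/4) = (1/4)^n * (1/4) * (4/3) = (1/4)^n * 1/3.
So g(n) = (1/4)^n / 3. Since g(n) -> 0, (a_n) is Cauchy.
Now solve g(N) < 1/100: (1/4)^N / 3 < 1/100 <=> 4^N > 1 / (3 * 1/100) = 100/3.
Check powers of 4: 4^2 = 16 <= 100/3, 4^3 = 64 > 100/3.
So the smallest such N is 3. Check: g(3) = 1/(3 * 64) = 1/192 < 1/100.

3


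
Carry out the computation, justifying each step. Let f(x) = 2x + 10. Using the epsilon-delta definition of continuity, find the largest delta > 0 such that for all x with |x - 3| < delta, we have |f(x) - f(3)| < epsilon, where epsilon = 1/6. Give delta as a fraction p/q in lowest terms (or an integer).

We compute f(3) = 2*(3) + 10 = 16.
|f(x) - f(3)| = |2x + 10 - (16)| = |2(x - 3)| = 2|x - 3|.
We need 2|x - 3| < 1/6, i.e. |x - 3| < 1/6 / 2 = 1/12.
So any delta <= 1/12 works. Conversely, if delta > 1/12, then x = 3 + 1/12 satisfies |x - 3| = 1/12 < delta but |f(x) - f(3)| = 2 * 1/12 = 1/6, which is not < 1/6; so no larger delta works.
Hence the largest such delta is 1/12.

1/12


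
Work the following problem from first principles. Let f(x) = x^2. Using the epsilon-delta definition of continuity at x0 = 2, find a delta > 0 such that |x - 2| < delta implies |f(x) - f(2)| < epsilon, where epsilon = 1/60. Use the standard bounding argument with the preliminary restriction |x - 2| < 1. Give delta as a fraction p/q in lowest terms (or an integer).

Factor: |x^2 - (2)^2| = |x - 2| * |x + 2|.
Impose |x - 2| < 1 first. Then |x + 2| = |(x - 2) + 2*(2)| <= |x - 2| + 2*|2| < 1 + 4 = 5.
So |x^2 - (2)^2| < delta * 5.
We need delta * 5 <= 1/60, i.e. delta <= 1/60/5 = 1/300.
Since 1/300 < 1, this is tighter than 1; take delta = 1/300.
So delta = 1/300 works.

1/300


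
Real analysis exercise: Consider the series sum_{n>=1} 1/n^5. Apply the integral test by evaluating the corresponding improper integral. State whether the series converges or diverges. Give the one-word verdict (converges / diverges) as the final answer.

Let f(x) = x^(-5). Then f is positive, continuous, and decreasing on [1, infinity), so the integral test applies.
Compute the improper integral int_{1}^infinity f(x) dx:
  antiderivative F(x) = -1/(4*x^4).
  As x -> infinity, F(x) -> 0 (since p = 5 > 1).
  So int = F(infinity) - F(1) = 0 - (-1/4) = 1/4.
  Finite, so by the integral test, the series converges.

converges


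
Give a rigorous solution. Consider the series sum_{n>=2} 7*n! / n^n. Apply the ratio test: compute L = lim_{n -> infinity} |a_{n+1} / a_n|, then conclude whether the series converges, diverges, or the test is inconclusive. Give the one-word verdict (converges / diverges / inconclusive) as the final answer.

Let a_n denote the general term. Form the ratio a_{n+1}/a_n and simplify:
a_{n+1}/a_n = (n/(n + 1))^n
Take the limit as n -> infinity: L = exp(-1).
Since L = exp(-1) < 1, the ratio test implies the series converges.

converges


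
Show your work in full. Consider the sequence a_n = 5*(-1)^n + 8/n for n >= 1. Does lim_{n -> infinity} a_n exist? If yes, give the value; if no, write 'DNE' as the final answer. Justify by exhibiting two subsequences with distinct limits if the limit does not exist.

Examine the behaviour of a_n along subsequences.
a_{2k} = 5 + 8/(2k) -> 5. a_{2k+1} = -5 + 8/(2k+1) -> -5.
Since these two subsequential limits are 5 and -5, distinct, the full sequence cannot converge (a convergent sequence has all subsequences tending to the same limit). So lim a_n does not exist.

DNE


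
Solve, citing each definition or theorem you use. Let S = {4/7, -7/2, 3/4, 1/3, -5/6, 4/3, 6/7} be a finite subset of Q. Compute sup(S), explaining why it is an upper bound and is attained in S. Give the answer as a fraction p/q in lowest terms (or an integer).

S is finite, so sup(S) = max(S).
Sorted decreasing:
4/3, 6/7, 3/4, 4/7, 1/3, -5/6, -7/2
The extremum is 4/3.
For every x in S, x <= 4/3. And 4/3 is in S, so it is attained.
Therefore sup(S) = 4/3.

4/3


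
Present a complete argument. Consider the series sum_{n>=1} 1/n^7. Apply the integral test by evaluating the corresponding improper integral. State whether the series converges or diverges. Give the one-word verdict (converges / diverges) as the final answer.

Let f(x) = x^(-7). Then f is positive, continuous, and decreasing on [1, infinity), so the integral test applies.
Compute the improper integral int_{1}^infinity f(x) dx:
  antiderivative F(x) = -1/(6*x^6).
  As x -> infinity, F(x) -> 0 (since p = 7 > 1).
  So int = F(infinity) - F(1) = 0 - (-1/6) = 1/6.
  Finite, so by the integral test, the series converges.

converges


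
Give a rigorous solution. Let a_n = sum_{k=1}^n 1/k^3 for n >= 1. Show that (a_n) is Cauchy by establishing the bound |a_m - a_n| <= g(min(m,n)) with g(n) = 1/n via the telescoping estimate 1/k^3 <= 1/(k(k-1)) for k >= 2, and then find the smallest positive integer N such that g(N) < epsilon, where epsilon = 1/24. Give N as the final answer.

For m > n >= 1: |a_m - a_n| = sum_{k=n+1}^m 1/k^3.
Use 1/k^3 <= 1/(k(k-1)) = 1/(k-1) - 1/k for k >= 2 (which holds since k^3 >= k^2 >= k(k-1) for k >= 2):
sum_{k=n+1}^m 1/k^3 <= sum_{k=n+1}^m (1/(k-1) - 1/k) = 1/n - 1/m <= 1/n.
By symmetry the same bound holds with n,m swapped, so |a_m - a_n| <= 1/min(m,n) = g(min(m,n)). Since g(n) -> 0, (a_n) is Cauchy.
Now solve g(N) < 1/24: 1/N < 1/24 <=> N > 1/(1/24) = 24.
The smallest integer strictly greater than 24 is N = 25.
Check: g(25) = 1/25 < 1/24; g(24) = 1/24 >= 1/24. So N = 25.

25


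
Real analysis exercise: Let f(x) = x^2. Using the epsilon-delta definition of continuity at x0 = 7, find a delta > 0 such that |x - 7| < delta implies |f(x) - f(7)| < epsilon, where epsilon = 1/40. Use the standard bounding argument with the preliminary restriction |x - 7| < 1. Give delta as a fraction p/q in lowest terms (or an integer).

Factor: |x^2 - (7)^2| = |x - 7| * |x + 7|.
Impose |x - 7| < 1 first. Then |x + 7| = |(x - 7) + 2*(7)| <= |x - 7| + 2*|7| < 1 + 14 = 15.
So |x^2 - (7)^2| < delta * 15.
We need delta * 15 <= 1/40, i.e. delta <= 1/40/15 = 1/600.
Since 1/600 < 1, this is tighter than 1; take delta = 1/600.
So delta = 1/600 works.

1/600


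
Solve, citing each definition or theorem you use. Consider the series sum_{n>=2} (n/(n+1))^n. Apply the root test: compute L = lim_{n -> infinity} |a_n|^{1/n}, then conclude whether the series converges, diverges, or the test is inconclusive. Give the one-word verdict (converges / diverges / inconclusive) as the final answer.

Let a_n denote the general term. Form |a_n|^(1/n) and simplify:
|a_n|^(1/n) = n/(n + 1)
Take the limit as n -> infinity: L = 1.
Since L = 1, the root test is inconclusive. (In fact a_n = (n/(n+1))^n -> e^(-1) != 0, so the nth-term test shows divergence; but the root test itself gives no conclusion.)

inconclusive


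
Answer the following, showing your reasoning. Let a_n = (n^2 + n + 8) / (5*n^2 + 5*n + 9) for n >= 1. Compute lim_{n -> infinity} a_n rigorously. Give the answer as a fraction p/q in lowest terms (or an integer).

Divide numerator and denominator by n^2, the highest power:
numerator / n^2 = 1 + 1/n + 8/n^2
denominator / n^2 = 5 + 5/n + 9/n^2
As n -> infinity, all terms of the form c/n^k (k >= 1) tend to 0.
So numerator / n^2 -> 1 and denominator / n^2 -> 5.
Therefore lim a_n = 1/5.

1/5


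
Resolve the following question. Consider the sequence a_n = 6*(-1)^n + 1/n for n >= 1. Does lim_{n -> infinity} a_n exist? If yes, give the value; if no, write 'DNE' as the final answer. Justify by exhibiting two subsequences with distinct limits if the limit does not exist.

Examine the behaviour of a_n along subsequences.
a_{2k} = 6 + 1/(2k) -> 6. a_{2k+1} = -6 + 1/(2k+1) -> -6.
Since these two subsequential limits are 6 and -6, distinct, the full sequence cannot converge (a convergent sequence has all subsequences tending to the same limit). So lim a_n does not exist.

DNE


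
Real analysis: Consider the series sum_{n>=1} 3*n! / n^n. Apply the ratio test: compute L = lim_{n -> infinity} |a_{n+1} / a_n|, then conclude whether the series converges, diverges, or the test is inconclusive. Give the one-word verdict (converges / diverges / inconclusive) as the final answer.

Let a_n denote the general term. Form the ratio a_{n+1}/a_n and simplify:
a_{n+1}/a_n = (n/(n + 1))^n
Take the limit as n -> infinity: L = exp(-1).
Since L = exp(-1) < 1, the ratio test implies the series converges.

converges


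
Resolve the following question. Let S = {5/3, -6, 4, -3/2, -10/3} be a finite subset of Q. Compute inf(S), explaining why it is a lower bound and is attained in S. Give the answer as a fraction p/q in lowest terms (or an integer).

S is finite, so inf(S) = min(S).
Sorted increasing:
-6, -10/3, -3/2, 5/3, 4
The extremum is -6.
For every x in S, x >= -6. And -6 is in S, so it is attained.
Therefore inf(S) = -6.

-6


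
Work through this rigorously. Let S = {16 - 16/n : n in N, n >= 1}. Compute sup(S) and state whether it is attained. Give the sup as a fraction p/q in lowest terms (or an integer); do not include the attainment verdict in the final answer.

Analysis:
- Values: 0, 8, 32/3, 12, ... strictly increasing.
- Minimum is 0 (n=1); inf = 0 (attained).
- 16 - 16/n -> 16 from below; sup = 16, not attained.
Conclusion: sup(S) = 16, not attained in S.

16


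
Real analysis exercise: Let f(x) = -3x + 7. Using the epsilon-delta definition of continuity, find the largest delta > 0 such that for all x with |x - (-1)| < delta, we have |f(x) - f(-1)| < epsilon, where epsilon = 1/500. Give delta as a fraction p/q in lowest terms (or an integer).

We compute f(-1) = -3*(-1) + 7 = 10.
|f(x) - f(-1)| = |-3x + 7 - (10)| = |-3(x - (-1))| = 3|x - (-1)|.
We need 3|x - (-1)| < 1/500, i.e. |x - (-1)| < 1/500 / 3 = 1/1500.
So any delta <= 1/1500 works. Conversely, if delta > 1/1500, then x = -1 + 1/1500 satisfies |x - (-1)| = 1/1500 < delta but |f(x) - f(-1)| = 3 * 1/1500 = 1/500, which is not < 1/500; so no larger delta works.
Hence the largest such delta is 1/1500.

1/1500
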